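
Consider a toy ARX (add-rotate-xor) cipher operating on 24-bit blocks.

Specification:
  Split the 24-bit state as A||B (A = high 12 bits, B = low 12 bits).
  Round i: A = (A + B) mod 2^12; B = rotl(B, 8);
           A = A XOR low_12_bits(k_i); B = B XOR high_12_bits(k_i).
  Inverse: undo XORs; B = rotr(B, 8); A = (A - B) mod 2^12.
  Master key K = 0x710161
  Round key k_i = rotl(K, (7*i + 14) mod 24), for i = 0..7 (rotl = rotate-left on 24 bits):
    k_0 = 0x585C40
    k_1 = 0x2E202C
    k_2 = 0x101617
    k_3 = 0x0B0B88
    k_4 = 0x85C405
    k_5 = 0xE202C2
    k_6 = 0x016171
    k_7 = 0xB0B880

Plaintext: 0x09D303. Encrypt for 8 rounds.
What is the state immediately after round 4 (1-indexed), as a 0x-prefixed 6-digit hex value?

s_0 = plaintext = 0x09D303
s_1 = Round(s_0, k_0) = 0xFE06B5
s_2 = Round(s_1, k_1) = 0x6B9789
s_3 = Round(s_2, k_2) = 0x855879
s_4 = Round(s_3, k_3) = 0xB46937
s_5 = Round(s_4, k_4) = 0x078FCF
s_6 = Round(s_5, k_5) = 0x2851DC
s_7 = Round(s_6, k_6) = 0x510C0B
s_8 = Round(s_7, k_7) = 0x99B0CB

0xB46937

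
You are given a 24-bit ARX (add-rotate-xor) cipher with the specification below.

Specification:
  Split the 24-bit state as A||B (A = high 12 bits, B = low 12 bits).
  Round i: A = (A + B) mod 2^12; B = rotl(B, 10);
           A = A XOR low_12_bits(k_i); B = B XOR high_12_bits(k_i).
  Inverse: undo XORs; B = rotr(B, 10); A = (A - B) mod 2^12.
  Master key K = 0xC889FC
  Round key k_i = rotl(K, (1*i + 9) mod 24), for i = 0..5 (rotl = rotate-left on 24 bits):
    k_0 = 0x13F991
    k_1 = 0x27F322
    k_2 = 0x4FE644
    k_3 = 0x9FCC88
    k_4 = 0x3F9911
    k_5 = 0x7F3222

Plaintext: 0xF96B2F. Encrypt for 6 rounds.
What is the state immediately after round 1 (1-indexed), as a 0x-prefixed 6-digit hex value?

s_0 = plaintext = 0xF96B2F
s_1 = Round(s_0, k_0) = 0x354FF4
s_2 = Round(s_1, k_1) = 0x06A182
s_3 = Round(s_2, k_2) = 0x7A8C9E
s_4 = Round(s_3, k_3) = 0x8CE2DB
s_5 = Round(s_4, k_4) = 0x2B8F4F
s_6 = Round(s_5, k_5) = 0x025820

0x354FF4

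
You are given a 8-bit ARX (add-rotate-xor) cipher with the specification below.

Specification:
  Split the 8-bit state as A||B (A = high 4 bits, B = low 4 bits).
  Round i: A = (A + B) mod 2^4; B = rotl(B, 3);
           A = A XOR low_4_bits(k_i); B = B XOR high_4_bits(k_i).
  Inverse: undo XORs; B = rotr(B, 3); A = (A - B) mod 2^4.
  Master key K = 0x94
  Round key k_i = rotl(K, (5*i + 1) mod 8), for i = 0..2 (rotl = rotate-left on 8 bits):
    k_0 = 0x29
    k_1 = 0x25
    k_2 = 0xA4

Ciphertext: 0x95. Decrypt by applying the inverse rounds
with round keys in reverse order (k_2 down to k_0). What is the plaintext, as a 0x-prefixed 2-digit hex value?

0x63

s_0 = ciphertext = 0x95
s_1 = InvRound(s_0, k_2) = 0xEF
s_2 = InvRound(s_1, k_1) = 0x0B
s_3 = InvRound(s_2, k_0) = 0x63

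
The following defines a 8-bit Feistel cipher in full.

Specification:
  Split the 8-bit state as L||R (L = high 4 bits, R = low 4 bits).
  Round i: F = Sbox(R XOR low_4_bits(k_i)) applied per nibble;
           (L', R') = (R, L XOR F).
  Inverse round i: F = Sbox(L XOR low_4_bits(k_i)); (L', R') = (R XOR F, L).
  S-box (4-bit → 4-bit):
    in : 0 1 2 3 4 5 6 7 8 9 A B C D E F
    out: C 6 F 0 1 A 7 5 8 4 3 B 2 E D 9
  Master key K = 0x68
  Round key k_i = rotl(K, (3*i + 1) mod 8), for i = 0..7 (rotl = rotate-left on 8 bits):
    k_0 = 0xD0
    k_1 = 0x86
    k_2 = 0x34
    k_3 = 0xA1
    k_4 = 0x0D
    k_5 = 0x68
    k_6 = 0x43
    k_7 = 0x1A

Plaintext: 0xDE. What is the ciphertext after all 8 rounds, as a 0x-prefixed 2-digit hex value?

0xBE

s_0 = plaintext = 0xDE
s_1 = Round(s_0, k_0) = 0xE0
s_2 = Round(s_1, k_1) = 0x09
s_3 = Round(s_2, k_2) = 0x9E
s_4 = Round(s_3, k_3) = 0xE0
s_5 = Round(s_4, k_4) = 0x00
s_6 = Round(s_5, k_5) = 0x08
s_7 = Round(s_6, k_6) = 0x8B
s_8 = Round(s_7, k_7) = 0xBE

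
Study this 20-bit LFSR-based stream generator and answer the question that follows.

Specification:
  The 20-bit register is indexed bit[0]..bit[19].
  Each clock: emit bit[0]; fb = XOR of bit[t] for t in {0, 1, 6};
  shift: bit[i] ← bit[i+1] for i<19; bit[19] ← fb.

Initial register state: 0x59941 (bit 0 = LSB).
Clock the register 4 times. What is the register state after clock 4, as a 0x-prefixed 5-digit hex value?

reg_0 = 0x59941
clock 1: out=1, reg = 0x2CCA0
clock 2: out=0, reg = 0x16650
clock 3: out=0, reg = 0x8B328
clock 4: out=0, reg = 0x45994

0x45994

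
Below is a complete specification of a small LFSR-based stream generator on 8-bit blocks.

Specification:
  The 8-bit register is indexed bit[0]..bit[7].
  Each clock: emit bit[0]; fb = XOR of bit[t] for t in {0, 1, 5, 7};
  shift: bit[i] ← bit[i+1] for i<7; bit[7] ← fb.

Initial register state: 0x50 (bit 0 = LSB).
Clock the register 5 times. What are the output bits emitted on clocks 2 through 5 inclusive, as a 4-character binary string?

reg_0 = 0x50
clock 1: out=0, reg = 0x28
clock 2: out=0, reg = 0x94
clock 3: out=0, reg = 0xCA
clock 4: out=0, reg = 0x65
clock 5: out=1, reg = 0x32

0001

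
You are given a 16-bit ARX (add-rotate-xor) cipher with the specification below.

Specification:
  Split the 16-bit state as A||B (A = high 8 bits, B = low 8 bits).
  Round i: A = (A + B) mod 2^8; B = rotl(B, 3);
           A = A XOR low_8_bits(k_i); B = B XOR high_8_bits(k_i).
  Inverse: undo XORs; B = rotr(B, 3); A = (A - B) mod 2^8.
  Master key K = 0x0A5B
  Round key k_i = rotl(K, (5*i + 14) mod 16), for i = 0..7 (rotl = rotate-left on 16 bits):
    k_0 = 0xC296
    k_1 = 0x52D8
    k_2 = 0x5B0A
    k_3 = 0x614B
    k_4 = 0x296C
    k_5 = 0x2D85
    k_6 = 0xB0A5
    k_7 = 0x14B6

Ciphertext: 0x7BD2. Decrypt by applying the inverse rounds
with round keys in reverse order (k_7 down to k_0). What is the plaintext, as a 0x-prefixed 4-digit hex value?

0x4DF0

s_0 = ciphertext = 0x7BD2
s_1 = InvRound(s_0, k_7) = 0xF5D8
s_2 = InvRound(s_1, k_6) = 0x430D
s_3 = InvRound(s_2, k_5) = 0xC204
s_4 = InvRound(s_3, k_4) = 0x09A5
s_5 = InvRound(s_4, k_3) = 0xAA98
s_6 = InvRound(s_5, k_2) = 0x2878
s_7 = InvRound(s_6, k_1) = 0xAB45
s_8 = InvRound(s_7, k_0) = 0x4DF0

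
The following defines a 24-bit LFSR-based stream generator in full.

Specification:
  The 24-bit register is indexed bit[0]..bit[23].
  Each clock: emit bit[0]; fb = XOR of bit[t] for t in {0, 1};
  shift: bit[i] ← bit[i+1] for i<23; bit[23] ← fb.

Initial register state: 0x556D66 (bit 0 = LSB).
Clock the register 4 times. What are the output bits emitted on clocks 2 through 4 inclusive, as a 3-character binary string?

reg_0 = 0x556D66
clock 1: out=0, reg = 0xAAB6B3
clock 2: out=1, reg = 0x555B59
clock 3: out=1, reg = 0xAAADAC
clock 4: out=0, reg = 0x5556D6

110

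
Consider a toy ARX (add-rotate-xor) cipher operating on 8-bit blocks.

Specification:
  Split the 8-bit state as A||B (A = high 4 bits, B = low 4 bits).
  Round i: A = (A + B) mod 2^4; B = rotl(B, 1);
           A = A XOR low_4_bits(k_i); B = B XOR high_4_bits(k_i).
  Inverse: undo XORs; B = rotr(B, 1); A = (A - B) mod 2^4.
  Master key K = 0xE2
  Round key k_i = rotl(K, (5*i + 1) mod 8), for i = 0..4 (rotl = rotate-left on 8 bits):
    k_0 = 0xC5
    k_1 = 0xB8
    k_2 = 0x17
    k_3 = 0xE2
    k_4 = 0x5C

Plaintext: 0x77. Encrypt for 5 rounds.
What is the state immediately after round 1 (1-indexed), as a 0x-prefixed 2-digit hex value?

s_0 = plaintext = 0x77
s_1 = Round(s_0, k_0) = 0xB2
s_2 = Round(s_1, k_1) = 0x5F
s_3 = Round(s_2, k_2) = 0x3E
s_4 = Round(s_3, k_3) = 0x33
s_5 = Round(s_4, k_4) = 0xA3

0xB2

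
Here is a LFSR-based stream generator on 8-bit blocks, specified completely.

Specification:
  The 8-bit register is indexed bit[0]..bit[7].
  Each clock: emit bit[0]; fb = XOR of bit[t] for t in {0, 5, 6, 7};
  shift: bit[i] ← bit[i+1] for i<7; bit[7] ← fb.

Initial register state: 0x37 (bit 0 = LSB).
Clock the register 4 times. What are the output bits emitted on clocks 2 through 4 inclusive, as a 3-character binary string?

110

reg_0 = 0x37
clock 1: out=1, reg = 0x1B
clock 2: out=1, reg = 0x8D
clock 3: out=1, reg = 0x46
clock 4: out=0, reg = 0xA3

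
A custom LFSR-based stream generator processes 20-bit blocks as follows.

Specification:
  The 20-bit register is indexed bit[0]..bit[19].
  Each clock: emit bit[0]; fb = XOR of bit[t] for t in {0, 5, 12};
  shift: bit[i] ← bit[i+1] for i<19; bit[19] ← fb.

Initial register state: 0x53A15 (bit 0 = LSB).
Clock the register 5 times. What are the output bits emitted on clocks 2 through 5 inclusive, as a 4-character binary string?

0101

reg_0 = 0x53A15
clock 1: out=1, reg = 0x29D0A
clock 2: out=0, reg = 0x94E85
clock 3: out=1, reg = 0xCA742
clock 4: out=0, reg = 0x653A1
clock 5: out=1, reg = 0xB29D0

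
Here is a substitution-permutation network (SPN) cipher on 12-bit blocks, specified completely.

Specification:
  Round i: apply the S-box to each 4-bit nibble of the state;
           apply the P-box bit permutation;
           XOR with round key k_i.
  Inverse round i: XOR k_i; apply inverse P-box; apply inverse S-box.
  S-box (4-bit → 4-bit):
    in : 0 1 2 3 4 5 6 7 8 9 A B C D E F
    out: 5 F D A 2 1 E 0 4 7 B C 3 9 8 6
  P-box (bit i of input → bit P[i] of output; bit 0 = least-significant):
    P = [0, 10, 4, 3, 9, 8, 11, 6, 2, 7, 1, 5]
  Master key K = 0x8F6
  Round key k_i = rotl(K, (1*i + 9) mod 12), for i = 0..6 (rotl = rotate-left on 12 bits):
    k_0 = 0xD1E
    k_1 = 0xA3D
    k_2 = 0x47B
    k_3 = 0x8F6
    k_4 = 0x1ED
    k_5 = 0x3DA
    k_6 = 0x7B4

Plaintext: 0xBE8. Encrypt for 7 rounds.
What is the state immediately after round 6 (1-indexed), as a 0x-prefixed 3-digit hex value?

s_0 = plaintext = 0xBE8
s_1 = Round(s_0, k_0) = 0xD6C
s_2 = Round(s_1, k_1) = 0x758
s_3 = Round(s_2, k_2) = 0x66B
s_4 = Round(s_3, k_3) = 0x10C
s_5 = Round(s_4, k_4) = 0xF4A
s_6 = Round(s_5, k_5) = 0x651
s_7 = Round(s_6, k_6) = 0x10F

0x651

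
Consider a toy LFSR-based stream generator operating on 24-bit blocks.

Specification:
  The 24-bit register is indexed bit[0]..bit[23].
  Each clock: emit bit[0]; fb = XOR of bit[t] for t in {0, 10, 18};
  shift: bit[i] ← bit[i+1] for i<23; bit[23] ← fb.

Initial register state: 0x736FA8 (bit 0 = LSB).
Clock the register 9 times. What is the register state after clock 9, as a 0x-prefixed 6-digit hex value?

reg_0 = 0x736FA8
clock 1: out=0, reg = 0xB9B7D4
clock 2: out=0, reg = 0xDCDBEA
clock 3: out=0, reg = 0xEE6DF5
clock 4: out=1, reg = 0xF736FA
clock 5: out=0, reg = 0x7B9B7D
clock 6: out=1, reg = 0xBDCDBE
clock 7: out=0, reg = 0x5EE6DF
clock 8: out=1, reg = 0xAF736F
clock 9: out=1, reg = 0x57B9B7

0x57B9B7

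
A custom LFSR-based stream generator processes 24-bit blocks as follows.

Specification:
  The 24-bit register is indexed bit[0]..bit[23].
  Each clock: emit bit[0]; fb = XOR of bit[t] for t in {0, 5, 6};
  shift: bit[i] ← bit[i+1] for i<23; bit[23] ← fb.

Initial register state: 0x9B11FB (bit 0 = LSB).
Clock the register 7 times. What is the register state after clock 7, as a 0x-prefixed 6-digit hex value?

reg_0 = 0x9B11FB
clock 1: out=1, reg = 0xCD88FD
clock 2: out=1, reg = 0xE6C47E
clock 3: out=0, reg = 0x73623F
clock 4: out=1, reg = 0x39B11F
clock 5: out=1, reg = 0x9CD88F
clock 6: out=1, reg = 0xCE6C47
clock 7: out=1, reg = 0x673623

0x673623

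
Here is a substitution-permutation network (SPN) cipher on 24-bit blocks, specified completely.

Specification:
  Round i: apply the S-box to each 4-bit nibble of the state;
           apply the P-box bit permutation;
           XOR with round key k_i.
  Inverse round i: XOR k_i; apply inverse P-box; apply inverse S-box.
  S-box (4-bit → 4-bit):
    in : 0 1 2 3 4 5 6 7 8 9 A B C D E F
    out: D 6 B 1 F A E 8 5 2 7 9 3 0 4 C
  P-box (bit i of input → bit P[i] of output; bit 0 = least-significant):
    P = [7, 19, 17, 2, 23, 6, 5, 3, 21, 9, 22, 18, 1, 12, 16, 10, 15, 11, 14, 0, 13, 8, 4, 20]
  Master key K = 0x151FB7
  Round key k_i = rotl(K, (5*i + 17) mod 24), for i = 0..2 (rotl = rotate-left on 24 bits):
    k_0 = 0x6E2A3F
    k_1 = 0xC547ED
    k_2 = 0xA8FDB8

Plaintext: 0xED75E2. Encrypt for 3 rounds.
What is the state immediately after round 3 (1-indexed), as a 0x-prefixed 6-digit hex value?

0xD2F571

s_0 = plaintext = 0xED75E2
s_1 = Round(s_0, k_0) = 0x622C8B
s_2 = Round(s_1, k_1) = 0x75D85A
s_3 = Round(s_2, k_2) = 0xD2F571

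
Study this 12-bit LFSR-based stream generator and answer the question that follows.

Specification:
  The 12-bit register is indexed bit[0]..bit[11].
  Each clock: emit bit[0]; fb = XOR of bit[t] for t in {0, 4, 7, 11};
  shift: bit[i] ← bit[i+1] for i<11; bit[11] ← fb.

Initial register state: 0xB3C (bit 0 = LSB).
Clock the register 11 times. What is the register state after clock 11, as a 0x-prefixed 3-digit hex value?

0x311

reg_0 = 0xB3C
clock 1: out=0, reg = 0x59E
clock 2: out=0, reg = 0x2CF
clock 3: out=1, reg = 0x167
clock 4: out=1, reg = 0x8B3
clock 5: out=1, reg = 0x459
clock 6: out=1, reg = 0x22C
clock 7: out=0, reg = 0x116
clock 8: out=0, reg = 0x88B
clock 9: out=1, reg = 0xC45
clock 10: out=1, reg = 0x622
clock 11: out=0, reg = 0x311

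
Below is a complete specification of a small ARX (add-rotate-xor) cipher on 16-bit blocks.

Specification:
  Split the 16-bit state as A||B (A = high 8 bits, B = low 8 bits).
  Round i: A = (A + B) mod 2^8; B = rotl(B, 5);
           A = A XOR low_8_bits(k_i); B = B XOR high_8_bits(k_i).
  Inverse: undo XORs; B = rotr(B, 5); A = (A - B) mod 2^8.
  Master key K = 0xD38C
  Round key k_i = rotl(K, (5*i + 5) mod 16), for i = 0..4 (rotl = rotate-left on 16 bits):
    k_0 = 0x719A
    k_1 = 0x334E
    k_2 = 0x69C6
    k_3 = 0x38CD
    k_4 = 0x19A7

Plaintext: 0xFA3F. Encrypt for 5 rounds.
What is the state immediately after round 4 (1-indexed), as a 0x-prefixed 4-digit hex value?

0x3E92

s_0 = plaintext = 0xFA3F
s_1 = Round(s_0, k_0) = 0xA396
s_2 = Round(s_1, k_1) = 0x77E1
s_3 = Round(s_2, k_2) = 0x9E55
s_4 = Round(s_3, k_3) = 0x3E92
s_5 = Round(s_4, k_4) = 0x774B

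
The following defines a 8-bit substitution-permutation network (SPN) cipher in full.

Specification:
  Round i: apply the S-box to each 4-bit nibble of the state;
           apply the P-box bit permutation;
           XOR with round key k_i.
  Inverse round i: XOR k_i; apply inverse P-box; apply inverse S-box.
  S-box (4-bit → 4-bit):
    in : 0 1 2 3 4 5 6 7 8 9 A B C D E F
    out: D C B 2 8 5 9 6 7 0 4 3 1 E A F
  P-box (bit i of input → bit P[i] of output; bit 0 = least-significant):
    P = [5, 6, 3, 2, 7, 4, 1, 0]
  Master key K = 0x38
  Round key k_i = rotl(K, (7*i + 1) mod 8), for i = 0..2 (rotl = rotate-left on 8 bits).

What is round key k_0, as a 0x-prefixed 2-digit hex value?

0x70

K = 0x38
k_0 = rotl(K, (7*0+1) mod 8) = rotl(K, 1) = 0x70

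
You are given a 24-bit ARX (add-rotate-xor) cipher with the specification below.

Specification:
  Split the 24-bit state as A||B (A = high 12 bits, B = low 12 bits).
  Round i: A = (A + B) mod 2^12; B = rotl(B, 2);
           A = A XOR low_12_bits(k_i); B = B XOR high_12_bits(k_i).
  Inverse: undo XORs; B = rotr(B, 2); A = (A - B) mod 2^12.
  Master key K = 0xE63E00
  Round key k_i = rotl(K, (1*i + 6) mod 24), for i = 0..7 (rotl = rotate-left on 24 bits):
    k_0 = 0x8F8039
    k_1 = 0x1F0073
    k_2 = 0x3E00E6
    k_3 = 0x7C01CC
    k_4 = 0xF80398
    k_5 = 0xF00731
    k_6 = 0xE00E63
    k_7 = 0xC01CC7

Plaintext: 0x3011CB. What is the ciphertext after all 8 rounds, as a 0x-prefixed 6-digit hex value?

s_0 = plaintext = 0x3011CB
s_1 = Round(s_0, k_0) = 0x4F5FD4
s_2 = Round(s_1, k_1) = 0x4BAEA3
s_3 = Round(s_2, k_2) = 0x3BB96F
s_4 = Round(s_3, k_3) = 0xCE627E
s_5 = Round(s_4, k_4) = 0xCFC678
s_6 = Round(s_5, k_5) = 0x4456E1
s_7 = Round(s_6, k_6) = 0x545585
s_8 = Round(s_7, k_7) = 0x60DA14

0x60DA14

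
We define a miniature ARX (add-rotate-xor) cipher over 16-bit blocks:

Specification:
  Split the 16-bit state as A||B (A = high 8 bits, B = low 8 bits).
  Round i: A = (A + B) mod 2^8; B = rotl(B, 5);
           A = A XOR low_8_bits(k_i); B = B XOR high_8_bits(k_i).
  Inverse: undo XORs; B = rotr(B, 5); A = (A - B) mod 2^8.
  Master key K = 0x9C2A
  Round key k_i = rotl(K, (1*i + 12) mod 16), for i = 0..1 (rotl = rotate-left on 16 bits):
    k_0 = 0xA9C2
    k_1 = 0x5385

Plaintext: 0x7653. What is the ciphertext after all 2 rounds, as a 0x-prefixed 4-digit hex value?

0x4B2B

s_0 = plaintext = 0x7653
s_1 = Round(s_0, k_0) = 0x0BC3
s_2 = Round(s_1, k_1) = 0x4B2B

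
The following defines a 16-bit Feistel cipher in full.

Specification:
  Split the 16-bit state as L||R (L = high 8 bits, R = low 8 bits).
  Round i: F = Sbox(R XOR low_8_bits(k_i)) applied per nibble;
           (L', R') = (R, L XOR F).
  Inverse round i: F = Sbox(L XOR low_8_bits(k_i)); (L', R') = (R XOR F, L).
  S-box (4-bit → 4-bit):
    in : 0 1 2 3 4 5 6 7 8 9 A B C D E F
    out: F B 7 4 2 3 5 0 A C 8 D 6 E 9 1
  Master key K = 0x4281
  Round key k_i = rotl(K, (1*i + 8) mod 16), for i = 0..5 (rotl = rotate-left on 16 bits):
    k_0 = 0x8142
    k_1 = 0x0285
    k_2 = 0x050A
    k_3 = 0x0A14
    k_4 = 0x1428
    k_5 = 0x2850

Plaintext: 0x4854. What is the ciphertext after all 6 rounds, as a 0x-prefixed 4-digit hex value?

0x0284

s_0 = plaintext = 0x4854
s_1 = Round(s_0, k_0) = 0x54FD
s_2 = Round(s_1, k_1) = 0xFD5E
s_3 = Round(s_2, k_2) = 0x5ECF
s_4 = Round(s_3, k_3) = 0xCFB3
s_5 = Round(s_4, k_4) = 0xB302
s_6 = Round(s_5, k_5) = 0x0284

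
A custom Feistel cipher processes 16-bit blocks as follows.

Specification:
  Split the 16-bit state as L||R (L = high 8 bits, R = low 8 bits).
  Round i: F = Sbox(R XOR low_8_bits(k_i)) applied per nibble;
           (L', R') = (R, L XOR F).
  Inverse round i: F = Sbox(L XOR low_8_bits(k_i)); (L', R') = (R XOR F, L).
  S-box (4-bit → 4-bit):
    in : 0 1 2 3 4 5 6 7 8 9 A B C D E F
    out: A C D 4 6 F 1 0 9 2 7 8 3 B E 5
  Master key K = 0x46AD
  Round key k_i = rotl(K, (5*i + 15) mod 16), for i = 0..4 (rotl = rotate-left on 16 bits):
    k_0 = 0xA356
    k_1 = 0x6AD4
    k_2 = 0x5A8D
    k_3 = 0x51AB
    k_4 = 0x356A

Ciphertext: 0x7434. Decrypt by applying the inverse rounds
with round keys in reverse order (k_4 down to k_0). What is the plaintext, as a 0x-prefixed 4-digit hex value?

0x3814

s_0 = ciphertext = 0x7434
s_1 = InvRound(s_0, k_4) = 0xFA74
s_2 = InvRound(s_1, k_3) = 0x88FA
s_3 = InvRound(s_2, k_2) = 0x5588
s_4 = InvRound(s_3, k_1) = 0x1455
s_5 = InvRound(s_4, k_0) = 0x3814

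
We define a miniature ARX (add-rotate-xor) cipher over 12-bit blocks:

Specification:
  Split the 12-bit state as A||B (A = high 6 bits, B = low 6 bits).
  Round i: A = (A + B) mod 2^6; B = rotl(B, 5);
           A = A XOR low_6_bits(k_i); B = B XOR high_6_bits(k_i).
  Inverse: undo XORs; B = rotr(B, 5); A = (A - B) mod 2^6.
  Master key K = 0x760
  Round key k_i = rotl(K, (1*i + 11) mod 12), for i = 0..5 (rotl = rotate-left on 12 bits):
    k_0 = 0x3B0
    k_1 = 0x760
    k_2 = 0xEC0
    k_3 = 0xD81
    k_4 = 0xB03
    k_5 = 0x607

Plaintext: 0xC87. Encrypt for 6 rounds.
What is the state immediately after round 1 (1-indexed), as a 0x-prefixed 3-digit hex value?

0x26D

s_0 = plaintext = 0xC87
s_1 = Round(s_0, k_0) = 0x26D
s_2 = Round(s_1, k_1) = 0x5AB
s_3 = Round(s_2, k_2) = 0x04E
s_4 = Round(s_3, k_3) = 0x3B1
s_5 = Round(s_4, k_4) = 0xF14
s_6 = Round(s_5, k_5) = 0x5D2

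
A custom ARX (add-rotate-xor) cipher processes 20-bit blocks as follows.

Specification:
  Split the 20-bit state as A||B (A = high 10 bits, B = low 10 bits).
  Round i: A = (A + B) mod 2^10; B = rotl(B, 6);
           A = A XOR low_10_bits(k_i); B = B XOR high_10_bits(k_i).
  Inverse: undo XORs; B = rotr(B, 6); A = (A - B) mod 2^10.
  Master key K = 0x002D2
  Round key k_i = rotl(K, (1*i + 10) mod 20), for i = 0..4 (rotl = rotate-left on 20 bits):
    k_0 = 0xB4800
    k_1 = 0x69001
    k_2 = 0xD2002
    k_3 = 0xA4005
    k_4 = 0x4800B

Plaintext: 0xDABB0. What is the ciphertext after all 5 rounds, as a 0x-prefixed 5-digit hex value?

0xD76D8

s_0 = plaintext = 0xDABB0
s_1 = Round(s_0, k_0) = 0xC6AE9
s_2 = Round(s_1, k_1) = 0x80BCA
s_3 = Round(s_2, k_2) = 0x739F4
s_4 = Round(s_3, k_3) = 0xF1F8F
s_5 = Round(s_4, k_4) = 0xD76D8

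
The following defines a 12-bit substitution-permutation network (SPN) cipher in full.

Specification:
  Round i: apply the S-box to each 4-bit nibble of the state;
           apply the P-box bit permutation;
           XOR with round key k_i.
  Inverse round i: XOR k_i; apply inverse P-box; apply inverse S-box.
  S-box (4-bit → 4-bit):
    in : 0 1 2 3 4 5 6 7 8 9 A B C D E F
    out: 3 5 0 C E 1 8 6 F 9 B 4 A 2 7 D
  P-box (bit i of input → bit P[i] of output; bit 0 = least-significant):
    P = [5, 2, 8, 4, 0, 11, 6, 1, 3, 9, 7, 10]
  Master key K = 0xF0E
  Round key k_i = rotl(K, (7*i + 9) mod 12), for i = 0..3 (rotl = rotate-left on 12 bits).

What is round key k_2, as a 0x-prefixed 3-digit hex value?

K = 0xF0E
k_0 = rotl(K, (7*0+9) mod 12) = rotl(K, 9) = 0xDE1
k_1 = rotl(K, (7*1+9) mod 12) = rotl(K, 4) = 0x0EF
k_2 = rotl(K, (7*2+9) mod 12) = rotl(K, 11) = 0x787

0x787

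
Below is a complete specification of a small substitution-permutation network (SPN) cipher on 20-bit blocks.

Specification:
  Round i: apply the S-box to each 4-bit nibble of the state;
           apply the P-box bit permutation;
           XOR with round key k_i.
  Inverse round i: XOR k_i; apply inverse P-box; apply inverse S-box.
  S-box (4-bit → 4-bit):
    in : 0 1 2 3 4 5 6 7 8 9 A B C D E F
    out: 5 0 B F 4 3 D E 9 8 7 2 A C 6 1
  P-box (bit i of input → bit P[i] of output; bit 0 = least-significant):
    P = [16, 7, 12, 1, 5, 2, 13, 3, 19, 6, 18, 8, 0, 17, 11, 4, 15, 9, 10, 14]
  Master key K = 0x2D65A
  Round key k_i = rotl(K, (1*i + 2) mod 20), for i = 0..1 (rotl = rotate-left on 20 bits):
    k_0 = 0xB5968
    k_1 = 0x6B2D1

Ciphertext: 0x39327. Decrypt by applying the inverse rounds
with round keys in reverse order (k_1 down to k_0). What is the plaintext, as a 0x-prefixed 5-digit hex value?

s_0 = ciphertext = 0x39327
s_1 = InvRound(s_0, k_1) = 0x197A2
s_2 = InvRound(s_1, k_0) = 0x3E59C

0x3E59C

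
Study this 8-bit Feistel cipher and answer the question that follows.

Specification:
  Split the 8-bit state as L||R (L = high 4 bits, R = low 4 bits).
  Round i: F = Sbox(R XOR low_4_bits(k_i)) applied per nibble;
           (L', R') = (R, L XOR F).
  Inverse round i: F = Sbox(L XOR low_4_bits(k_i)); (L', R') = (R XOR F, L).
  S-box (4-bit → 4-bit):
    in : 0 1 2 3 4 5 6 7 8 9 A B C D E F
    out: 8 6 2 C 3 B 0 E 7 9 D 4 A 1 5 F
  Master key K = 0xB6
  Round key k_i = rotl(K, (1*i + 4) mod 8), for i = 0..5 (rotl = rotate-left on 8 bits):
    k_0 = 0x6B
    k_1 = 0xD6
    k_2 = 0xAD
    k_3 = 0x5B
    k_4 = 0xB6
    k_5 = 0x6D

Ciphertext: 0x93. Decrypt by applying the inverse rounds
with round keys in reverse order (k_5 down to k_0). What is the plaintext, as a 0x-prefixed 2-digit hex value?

s_0 = ciphertext = 0x93
s_1 = InvRound(s_0, k_5) = 0x09
s_2 = InvRound(s_1, k_4) = 0x90
s_3 = InvRound(s_2, k_3) = 0x29
s_4 = InvRound(s_3, k_2) = 0x62
s_5 = InvRound(s_4, k_1) = 0xA6
s_6 = InvRound(s_5, k_0) = 0x0A

0x0A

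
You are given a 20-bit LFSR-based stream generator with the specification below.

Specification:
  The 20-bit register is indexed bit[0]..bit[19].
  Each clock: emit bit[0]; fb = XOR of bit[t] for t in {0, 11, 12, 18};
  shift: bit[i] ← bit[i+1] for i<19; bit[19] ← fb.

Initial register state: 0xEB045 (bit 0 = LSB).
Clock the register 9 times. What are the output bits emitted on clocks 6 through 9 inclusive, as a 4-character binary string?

reg_0 = 0xEB045
clock 1: out=1, reg = 0xF5822
clock 2: out=0, reg = 0xFAC11
clock 3: out=1, reg = 0xFD608
clock 4: out=0, reg = 0x7EB04
clock 5: out=0, reg = 0x3F582
clock 6: out=0, reg = 0x9FAC1
clock 7: out=1, reg = 0xCFD60
clock 8: out=0, reg = 0xE7EB0
clock 9: out=0, reg = 0xF3F58

0100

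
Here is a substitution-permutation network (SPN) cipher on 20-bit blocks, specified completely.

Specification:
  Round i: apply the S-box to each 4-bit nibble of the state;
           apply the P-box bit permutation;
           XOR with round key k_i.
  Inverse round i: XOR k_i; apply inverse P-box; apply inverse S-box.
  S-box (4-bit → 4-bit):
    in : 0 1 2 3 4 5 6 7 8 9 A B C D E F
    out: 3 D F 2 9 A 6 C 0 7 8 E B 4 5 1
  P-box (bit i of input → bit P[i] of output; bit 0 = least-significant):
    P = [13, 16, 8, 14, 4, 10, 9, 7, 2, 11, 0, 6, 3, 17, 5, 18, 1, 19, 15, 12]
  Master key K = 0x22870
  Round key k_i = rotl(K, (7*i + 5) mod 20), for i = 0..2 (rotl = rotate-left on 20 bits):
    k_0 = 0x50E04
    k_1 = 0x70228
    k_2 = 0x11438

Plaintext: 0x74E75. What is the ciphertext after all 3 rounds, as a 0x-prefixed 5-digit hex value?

s_0 = plaintext = 0x74E75
s_1 = Round(s_0, k_0) = 0x0DC89
s_2 = Round(s_1, k_1) = 0xE2B4E
s_3 = Round(s_2, k_2) = 0x7BDC3

0x7BDC3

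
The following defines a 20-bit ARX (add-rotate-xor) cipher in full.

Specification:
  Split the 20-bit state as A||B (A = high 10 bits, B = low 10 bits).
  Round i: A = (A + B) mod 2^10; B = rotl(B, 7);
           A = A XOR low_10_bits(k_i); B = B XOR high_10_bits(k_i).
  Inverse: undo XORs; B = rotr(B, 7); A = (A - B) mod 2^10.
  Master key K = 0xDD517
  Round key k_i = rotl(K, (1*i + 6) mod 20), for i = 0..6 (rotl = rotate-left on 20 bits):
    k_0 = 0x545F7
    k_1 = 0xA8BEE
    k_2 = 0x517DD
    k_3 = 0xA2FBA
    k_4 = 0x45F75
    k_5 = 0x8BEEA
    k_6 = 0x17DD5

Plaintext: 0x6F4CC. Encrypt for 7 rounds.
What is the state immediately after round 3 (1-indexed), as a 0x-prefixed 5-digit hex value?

0x0B89C

s_0 = plaintext = 0x6F4CC
s_1 = Round(s_0, k_0) = 0xDFB48
s_2 = Round(s_1, k_1) = 0x4A2CB
s_3 = Round(s_2, k_2) = 0x0B89C
s_4 = Round(s_3, k_3) = 0xDC098
s_5 = Round(s_4, k_4) = 0xDF504
s_6 = Round(s_5, k_5) = 0x9AC0F
s_7 = Round(s_6, k_6) = 0xEBFDE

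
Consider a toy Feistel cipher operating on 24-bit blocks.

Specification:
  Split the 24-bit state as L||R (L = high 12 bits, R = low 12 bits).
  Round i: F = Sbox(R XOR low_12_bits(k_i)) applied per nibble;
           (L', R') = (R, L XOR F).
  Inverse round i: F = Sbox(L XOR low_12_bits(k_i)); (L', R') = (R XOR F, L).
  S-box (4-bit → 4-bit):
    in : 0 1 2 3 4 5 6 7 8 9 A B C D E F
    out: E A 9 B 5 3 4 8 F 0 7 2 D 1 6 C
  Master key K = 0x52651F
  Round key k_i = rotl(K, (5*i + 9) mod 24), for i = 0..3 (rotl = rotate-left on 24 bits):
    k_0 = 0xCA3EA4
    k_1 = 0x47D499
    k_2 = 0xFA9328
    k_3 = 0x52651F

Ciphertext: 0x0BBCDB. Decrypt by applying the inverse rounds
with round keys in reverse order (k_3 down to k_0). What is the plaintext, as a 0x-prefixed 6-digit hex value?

s_0 = ciphertext = 0x0BBCDB
s_1 = InvRound(s_0, k_3) = 0xFAE0BB
s_2 = InvRound(s_1, k_2) = 0xD4FFAE
s_3 = InvRound(s_2, k_1) = 0xFBAD4F
s_4 = InvRound(s_3, k_0) = 0x7E9FBA

0x7E9FBA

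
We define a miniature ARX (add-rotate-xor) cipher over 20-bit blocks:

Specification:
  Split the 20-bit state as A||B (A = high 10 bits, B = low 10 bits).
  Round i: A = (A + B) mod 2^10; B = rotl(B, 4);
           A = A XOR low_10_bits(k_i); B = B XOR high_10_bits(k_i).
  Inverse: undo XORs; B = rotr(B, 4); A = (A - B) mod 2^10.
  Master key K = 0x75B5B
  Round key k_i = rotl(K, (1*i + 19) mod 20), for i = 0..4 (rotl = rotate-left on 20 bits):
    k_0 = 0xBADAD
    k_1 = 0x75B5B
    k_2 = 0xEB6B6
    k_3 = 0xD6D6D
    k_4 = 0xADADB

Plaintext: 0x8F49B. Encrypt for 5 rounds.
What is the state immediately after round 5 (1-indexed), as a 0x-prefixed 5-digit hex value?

s_0 = plaintext = 0x8F49B
s_1 = Round(s_0, k_0) = 0xDD759
s_2 = Round(s_1, k_1) = 0x6544B
s_3 = Round(s_2, k_2) = 0xD5B1C
s_4 = Round(s_3, k_3) = 0xC7E97
s_5 = Round(s_4, k_4) = 0xDB7CC

0xDB7CC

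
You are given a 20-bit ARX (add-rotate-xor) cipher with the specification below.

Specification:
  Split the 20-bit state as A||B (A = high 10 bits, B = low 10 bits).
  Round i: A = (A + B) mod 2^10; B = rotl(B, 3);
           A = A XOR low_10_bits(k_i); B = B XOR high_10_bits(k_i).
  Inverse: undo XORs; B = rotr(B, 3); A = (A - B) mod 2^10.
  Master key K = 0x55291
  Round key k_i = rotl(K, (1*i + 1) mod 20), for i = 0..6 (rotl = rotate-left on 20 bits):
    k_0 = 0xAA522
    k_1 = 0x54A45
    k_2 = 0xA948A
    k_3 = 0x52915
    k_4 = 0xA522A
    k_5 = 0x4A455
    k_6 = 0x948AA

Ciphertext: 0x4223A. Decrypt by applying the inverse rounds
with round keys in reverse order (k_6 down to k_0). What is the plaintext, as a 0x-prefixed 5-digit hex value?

0xB50EC

s_0 = ciphertext = 0x4223A
s_1 = InvRound(s_0, k_6) = 0x6540D
s_2 = InvRound(s_1, k_5) = 0xE7224
s_3 = InvRound(s_2, k_4) = 0x68016
s_4 = InvRound(s_3, k_3) = 0xA2A2B
s_5 = InvRound(s_4, k_2) = 0xBBF11
s_6 = InvRound(s_5, k_1) = 0xB89C8
s_7 = InvRound(s_6, k_0) = 0xB50EC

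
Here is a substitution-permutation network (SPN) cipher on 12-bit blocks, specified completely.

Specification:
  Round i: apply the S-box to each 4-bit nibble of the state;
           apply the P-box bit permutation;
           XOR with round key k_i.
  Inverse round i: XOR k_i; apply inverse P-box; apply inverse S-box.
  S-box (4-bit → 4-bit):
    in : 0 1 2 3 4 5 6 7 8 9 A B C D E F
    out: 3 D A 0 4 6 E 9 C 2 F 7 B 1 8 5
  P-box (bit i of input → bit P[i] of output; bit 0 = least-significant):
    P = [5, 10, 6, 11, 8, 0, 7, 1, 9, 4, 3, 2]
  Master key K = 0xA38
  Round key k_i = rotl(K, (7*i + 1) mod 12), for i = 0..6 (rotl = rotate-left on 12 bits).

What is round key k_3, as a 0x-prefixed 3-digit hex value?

K = 0xA38
k_0 = rotl(K, (7*0+1) mod 12) = rotl(K, 1) = 0x471
k_1 = rotl(K, (7*1+1) mod 12) = rotl(K, 8) = 0x8A3
k_2 = rotl(K, (7*2+1) mod 12) = rotl(K, 3) = 0x1C5
k_3 = rotl(K, (7*3+1) mod 12) = rotl(K, 10) = 0x28E

0x28E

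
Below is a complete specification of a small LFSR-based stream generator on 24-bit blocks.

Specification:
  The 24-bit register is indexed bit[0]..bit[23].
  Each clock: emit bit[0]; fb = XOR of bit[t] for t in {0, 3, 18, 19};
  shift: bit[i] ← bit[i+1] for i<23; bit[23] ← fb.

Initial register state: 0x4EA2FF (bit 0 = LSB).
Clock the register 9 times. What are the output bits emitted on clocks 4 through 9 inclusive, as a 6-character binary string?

111110

reg_0 = 0x4EA2FF
clock 1: out=1, reg = 0x27517F
clock 2: out=1, reg = 0x93A8BF
clock 3: out=1, reg = 0x49D45F
clock 4: out=1, reg = 0xA4EA2F
clock 5: out=1, reg = 0xD27517
clock 6: out=1, reg = 0xE93A8B
clock 7: out=1, reg = 0xF49D45
clock 8: out=1, reg = 0x7A4EA2
clock 9: out=0, reg = 0xBD2751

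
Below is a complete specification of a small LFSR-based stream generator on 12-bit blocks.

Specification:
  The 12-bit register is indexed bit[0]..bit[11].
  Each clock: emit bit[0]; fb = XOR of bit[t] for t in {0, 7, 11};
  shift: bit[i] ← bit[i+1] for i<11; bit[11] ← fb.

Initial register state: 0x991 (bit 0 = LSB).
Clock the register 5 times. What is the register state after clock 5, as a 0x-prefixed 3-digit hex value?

reg_0 = 0x991
clock 1: out=1, reg = 0xCC8
clock 2: out=0, reg = 0x664
clock 3: out=0, reg = 0x332
clock 4: out=0, reg = 0x199
clock 5: out=1, reg = 0x0CC

0x0CC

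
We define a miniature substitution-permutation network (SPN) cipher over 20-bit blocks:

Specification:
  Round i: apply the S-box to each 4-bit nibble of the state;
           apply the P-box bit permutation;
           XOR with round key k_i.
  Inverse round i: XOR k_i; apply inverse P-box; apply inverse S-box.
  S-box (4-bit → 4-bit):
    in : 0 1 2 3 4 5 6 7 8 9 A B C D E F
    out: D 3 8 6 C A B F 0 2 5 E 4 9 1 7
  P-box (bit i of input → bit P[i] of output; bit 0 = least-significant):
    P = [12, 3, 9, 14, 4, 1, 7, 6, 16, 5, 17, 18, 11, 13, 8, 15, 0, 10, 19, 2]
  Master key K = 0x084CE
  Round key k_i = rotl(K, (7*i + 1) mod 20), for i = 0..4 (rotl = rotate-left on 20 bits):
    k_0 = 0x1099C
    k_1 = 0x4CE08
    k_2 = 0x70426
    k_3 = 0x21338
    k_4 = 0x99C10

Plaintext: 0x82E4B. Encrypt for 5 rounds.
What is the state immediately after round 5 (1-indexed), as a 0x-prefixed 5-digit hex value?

0x772B9

s_0 = plaintext = 0x82E4B
s_1 = Round(s_0, k_0) = 0x0CB54
s_2 = Round(s_1, k_1) = 0xA8D6F
s_3 = Round(s_2, k_2) = 0xA167D
s_4 = Round(s_3, k_3) = 0xF6BCB
s_5 = Round(s_4, k_4) = 0x772B9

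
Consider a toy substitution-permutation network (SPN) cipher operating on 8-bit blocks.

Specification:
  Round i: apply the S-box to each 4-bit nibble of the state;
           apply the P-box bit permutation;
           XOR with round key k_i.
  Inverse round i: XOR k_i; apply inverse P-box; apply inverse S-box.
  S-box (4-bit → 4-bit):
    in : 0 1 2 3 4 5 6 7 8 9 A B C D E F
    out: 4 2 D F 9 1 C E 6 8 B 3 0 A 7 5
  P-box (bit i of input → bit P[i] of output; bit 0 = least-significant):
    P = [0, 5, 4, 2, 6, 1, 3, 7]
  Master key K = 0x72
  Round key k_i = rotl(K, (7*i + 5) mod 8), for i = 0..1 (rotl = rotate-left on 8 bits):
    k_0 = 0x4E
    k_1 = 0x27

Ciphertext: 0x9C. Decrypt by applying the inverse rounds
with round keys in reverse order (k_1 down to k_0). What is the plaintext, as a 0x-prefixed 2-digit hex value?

0xC8

s_0 = ciphertext = 0x9C
s_1 = InvRound(s_0, k_1) = 0x7E
s_2 = InvRound(s_1, k_0) = 0xC8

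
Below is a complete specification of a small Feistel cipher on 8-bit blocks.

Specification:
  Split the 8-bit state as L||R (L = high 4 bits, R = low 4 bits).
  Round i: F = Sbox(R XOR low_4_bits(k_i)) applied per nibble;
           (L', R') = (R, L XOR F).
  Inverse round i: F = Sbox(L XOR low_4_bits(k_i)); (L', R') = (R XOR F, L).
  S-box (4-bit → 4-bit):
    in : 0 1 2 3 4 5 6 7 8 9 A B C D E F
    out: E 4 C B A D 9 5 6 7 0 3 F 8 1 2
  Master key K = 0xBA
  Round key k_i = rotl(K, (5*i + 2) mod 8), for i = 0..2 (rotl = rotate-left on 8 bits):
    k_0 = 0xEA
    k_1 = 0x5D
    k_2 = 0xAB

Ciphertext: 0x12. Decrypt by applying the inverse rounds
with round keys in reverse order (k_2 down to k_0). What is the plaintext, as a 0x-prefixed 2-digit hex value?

0x53

s_0 = ciphertext = 0x12
s_1 = InvRound(s_0, k_2) = 0x21
s_2 = InvRound(s_1, k_1) = 0x32
s_3 = InvRound(s_2, k_0) = 0x53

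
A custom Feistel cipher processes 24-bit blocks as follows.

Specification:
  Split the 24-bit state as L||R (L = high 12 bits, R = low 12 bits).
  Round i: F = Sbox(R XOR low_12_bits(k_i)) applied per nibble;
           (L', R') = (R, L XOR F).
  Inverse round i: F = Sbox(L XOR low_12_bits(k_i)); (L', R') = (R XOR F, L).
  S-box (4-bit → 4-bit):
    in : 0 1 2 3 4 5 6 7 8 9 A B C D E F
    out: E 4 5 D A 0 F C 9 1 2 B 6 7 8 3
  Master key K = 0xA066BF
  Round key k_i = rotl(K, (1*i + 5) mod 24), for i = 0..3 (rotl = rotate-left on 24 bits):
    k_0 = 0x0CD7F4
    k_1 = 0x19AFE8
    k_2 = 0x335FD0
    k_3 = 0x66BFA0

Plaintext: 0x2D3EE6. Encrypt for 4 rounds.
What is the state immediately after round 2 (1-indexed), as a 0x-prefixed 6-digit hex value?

0x39682E

s_0 = plaintext = 0x2D3EE6
s_1 = Round(s_0, k_0) = 0xEE6396
s_2 = Round(s_1, k_1) = 0x39682E
s_3 = Round(s_2, k_2) = 0x82EFAE
s_4 = Round(s_3, k_3) = 0xFAE6C6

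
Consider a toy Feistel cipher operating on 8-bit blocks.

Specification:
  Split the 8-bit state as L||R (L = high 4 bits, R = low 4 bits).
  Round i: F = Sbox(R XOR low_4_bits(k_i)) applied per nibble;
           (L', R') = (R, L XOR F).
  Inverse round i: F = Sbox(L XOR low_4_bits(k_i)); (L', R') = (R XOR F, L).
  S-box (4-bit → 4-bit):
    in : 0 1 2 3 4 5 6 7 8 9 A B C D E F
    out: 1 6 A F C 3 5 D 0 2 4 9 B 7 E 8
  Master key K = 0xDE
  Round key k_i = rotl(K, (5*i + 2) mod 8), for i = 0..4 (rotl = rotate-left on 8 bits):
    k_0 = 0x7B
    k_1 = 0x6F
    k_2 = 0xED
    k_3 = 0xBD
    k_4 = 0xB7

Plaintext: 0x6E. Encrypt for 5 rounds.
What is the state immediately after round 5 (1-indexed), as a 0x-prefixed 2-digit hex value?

0x96

s_0 = plaintext = 0x6E
s_1 = Round(s_0, k_0) = 0xE5
s_2 = Round(s_1, k_1) = 0x5A
s_3 = Round(s_2, k_2) = 0xA8
s_4 = Round(s_3, k_3) = 0x89
s_5 = Round(s_4, k_4) = 0x96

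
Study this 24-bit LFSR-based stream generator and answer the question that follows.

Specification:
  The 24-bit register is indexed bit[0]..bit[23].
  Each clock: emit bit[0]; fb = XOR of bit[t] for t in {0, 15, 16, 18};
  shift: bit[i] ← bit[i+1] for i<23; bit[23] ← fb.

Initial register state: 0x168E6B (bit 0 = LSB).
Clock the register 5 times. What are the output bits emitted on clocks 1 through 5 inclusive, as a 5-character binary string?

reg_0 = 0x168E6B
clock 1: out=1, reg = 0x8B4735
clock 2: out=1, reg = 0x45A39A
clock 3: out=0, reg = 0xA2D1CD
clock 4: out=1, reg = 0x5168E6
clock 5: out=0, reg = 0xA8B473

11010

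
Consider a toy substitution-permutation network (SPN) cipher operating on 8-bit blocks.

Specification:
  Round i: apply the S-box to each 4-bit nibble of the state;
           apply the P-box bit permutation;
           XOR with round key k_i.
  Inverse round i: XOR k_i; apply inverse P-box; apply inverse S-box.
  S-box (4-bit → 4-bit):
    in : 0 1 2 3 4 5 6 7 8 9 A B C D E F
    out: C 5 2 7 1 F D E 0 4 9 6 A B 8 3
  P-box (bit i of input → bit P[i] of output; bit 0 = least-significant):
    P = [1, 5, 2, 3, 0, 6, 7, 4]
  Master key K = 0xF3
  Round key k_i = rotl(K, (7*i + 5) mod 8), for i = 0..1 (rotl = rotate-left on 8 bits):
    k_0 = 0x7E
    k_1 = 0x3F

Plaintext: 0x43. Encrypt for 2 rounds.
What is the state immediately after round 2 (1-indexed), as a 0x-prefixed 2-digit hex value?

0xEA

s_0 = plaintext = 0x43
s_1 = Round(s_0, k_0) = 0x59
s_2 = Round(s_1, k_1) = 0xEA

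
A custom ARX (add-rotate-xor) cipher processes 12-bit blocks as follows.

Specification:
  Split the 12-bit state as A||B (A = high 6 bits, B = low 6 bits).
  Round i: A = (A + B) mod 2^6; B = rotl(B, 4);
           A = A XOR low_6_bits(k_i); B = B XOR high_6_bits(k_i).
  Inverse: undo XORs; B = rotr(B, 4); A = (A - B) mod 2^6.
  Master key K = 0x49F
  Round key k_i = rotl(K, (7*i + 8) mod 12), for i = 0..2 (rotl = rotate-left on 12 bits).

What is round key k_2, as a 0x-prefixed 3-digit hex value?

K = 0x49F
k_0 = rotl(K, (7*0+8) mod 12) = rotl(K, 8) = 0xF49
k_1 = rotl(K, (7*1+8) mod 12) = rotl(K, 3) = 0x4FA
k_2 = rotl(K, (7*2+8) mod 12) = rotl(K, 10) = 0xD27

0xD27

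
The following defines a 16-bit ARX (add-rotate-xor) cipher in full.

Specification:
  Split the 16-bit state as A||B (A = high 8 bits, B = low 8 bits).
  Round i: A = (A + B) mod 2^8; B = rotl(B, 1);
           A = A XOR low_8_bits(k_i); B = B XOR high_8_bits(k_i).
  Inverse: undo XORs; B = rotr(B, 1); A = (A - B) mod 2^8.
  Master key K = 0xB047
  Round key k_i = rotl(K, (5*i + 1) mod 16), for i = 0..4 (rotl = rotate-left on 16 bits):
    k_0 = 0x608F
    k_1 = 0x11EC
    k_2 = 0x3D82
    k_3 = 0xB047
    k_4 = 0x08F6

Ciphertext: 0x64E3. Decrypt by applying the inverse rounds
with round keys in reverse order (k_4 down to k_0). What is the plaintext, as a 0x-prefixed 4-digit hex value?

0x9087

s_0 = ciphertext = 0x64E3
s_1 = InvRound(s_0, k_4) = 0x9DF5
s_2 = InvRound(s_1, k_3) = 0x38A2
s_3 = InvRound(s_2, k_2) = 0xEBCF
s_4 = InvRound(s_3, k_1) = 0x986F
s_5 = InvRound(s_4, k_0) = 0x9087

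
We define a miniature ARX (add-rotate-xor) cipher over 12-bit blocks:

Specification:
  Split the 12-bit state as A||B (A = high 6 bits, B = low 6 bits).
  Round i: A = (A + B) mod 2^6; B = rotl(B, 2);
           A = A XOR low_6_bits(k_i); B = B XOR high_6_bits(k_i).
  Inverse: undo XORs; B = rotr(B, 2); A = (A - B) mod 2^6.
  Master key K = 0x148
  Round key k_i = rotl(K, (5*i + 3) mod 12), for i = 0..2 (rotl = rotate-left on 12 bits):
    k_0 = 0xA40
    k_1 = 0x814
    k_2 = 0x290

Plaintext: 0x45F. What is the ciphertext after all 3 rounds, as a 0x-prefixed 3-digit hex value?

s_0 = plaintext = 0x45F
s_1 = Round(s_0, k_0) = 0xC14
s_2 = Round(s_1, k_1) = 0x431
s_3 = Round(s_2, k_2) = 0x44D

0x44D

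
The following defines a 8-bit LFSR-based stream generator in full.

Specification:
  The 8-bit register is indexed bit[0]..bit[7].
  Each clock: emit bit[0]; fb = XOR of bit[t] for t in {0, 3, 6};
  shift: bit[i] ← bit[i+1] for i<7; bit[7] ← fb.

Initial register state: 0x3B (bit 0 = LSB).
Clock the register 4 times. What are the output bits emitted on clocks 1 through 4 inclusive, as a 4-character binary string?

reg_0 = 0x3B
clock 1: out=1, reg = 0x1D
clock 2: out=1, reg = 0x0E
clock 3: out=0, reg = 0x87
clock 4: out=1, reg = 0xC3

1101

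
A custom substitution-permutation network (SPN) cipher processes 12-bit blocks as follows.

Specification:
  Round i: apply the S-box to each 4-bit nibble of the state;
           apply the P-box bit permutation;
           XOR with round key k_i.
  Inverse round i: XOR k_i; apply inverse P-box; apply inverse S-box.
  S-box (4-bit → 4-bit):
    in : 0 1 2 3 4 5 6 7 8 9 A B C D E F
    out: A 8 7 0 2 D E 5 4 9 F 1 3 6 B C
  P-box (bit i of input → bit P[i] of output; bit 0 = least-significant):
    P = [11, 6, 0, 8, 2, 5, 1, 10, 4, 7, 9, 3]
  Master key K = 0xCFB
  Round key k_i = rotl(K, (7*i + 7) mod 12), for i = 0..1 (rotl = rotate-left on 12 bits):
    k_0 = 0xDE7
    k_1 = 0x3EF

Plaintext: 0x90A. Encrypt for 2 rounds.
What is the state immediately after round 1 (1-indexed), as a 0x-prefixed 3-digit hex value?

0x09E

s_0 = plaintext = 0x90A
s_1 = Round(s_0, k_0) = 0x09E
s_2 = Round(s_1, k_1) = 0xE23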